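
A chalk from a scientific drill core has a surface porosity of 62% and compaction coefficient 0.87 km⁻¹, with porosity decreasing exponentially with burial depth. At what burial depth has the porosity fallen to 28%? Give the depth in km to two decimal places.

Invert Athy's law: d = ln(n₀/n) / k
d = ln(0.62/0.28) / 0.87 = ln(2.214) / 0.87 = 0.7949 / 0.87 = 0.914 km

0.91 km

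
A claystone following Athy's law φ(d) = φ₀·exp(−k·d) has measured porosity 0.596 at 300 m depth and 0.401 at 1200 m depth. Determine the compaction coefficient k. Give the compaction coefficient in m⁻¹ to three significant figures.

0.000440 m⁻¹

Working in km (1 km = 1000 m; k in km⁻¹ = k in m⁻¹ × 1000):
Athy: φ(d) = φ₀ e^(−kd) ⇒ φ₁/φ₂ = e^{k(d₂−d₁)} ⇒ k = ln(φ₁/φ₂)/(d₂−d₁)
k = ln(0.596/0.401) / (1.2 − 0.3) = ln(1.486) / 0.9 = 0.3963 / 0.9 = 0.4403 km⁻¹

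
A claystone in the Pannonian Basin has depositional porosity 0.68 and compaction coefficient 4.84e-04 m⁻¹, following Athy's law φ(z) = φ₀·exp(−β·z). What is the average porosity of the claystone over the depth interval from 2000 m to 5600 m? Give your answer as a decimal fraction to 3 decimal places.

Working in km (1 km = 1000 m; β in km⁻¹ = β in m⁻¹ × 1000):
⟨φ⟩ = (1/(z₂−z₁)) ∫ φ₀ e^(−βz) dz = φ₀·(e^(−β·z₁) − e^(−β·z₂)) / (β·(z₂−z₁))
e^(−0.484×2) = 0.3798; e^(−0.484×5.6) = 0.0665
⟨φ⟩ = 0.68 × (0.3798 − 0.0665) / (0.484 × 3.6) = 0.68 × 0.1798 = 0.1223

0.122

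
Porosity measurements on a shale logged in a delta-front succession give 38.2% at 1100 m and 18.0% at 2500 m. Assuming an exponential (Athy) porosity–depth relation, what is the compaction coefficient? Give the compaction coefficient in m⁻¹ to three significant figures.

0.000537 m⁻¹

Working in km (1 km = 1000 m; c in km⁻¹ = c in m⁻¹ × 1000):
Athy: n(Z) = n₀ e^(−cZ) ⇒ n₁/n₂ = e^{c(Z₂−Z₁)} ⇒ c = ln(n₁/n₂)/(Z₂−Z₁)
c = ln(0.382/0.18) / (2.5 − 1.1) = ln(2.122) / 1.4 = 0.7525 / 1.4 = 0.5375 km⁻¹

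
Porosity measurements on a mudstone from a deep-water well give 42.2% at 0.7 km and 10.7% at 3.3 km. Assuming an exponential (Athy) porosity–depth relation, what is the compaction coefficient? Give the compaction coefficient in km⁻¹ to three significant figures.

0.528 km⁻¹

Athy: φ(d) = φ₀ e^(−cd) ⇒ φ₁/φ₂ = e^{c(d₂−d₁)} ⇒ c = ln(φ₁/φ₂)/(d₂−d₁)
c = ln(0.422/0.107) / (3.3 − 0.7) = ln(3.944) / 2.6 = 1.3722 / 2.6 = 0.5278 km⁻¹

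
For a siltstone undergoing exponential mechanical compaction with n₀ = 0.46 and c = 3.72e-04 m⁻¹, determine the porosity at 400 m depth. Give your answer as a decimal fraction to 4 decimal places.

Working in km (1 km = 1000 m; c in km⁻¹ = c in m⁻¹ × 1000):
n = n₀·exp(−c·Z) = 0.46 × exp(−0.372 × 0.4) = 0.46 × exp(−0.1488)
  = 0.46 × 0.8617 = 0.3964

0.3964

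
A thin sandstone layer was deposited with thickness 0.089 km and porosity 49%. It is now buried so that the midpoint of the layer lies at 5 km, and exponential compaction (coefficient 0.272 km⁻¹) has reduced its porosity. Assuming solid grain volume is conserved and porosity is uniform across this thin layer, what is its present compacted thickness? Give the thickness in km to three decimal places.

0.052 km

Porosity at 5 km: φ = 0.49·exp(−0.272×5) = 0.1258
Solid-volume conservation: h(1−φ) = h₀(1−φ₀) ⇒ h = h₀·(1−φ₀)/(1−φ)
h = 0.089 × (1 − 0.49)/(1 − 0.1258) = 0.089 × 0.5834 = 0.0519 km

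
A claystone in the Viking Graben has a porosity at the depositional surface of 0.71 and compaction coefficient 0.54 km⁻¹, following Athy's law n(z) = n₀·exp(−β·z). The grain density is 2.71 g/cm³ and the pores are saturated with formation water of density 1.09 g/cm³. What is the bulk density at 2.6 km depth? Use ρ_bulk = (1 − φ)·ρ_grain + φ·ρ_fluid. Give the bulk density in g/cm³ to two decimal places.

2.43 g/cm³

Porosity at depth: n = 0.71·exp(−0.54×2.6) = 0.71×0.2456 = 0.1744
Bulk density: ρ_b = (1−n)ρ_g + n·ρ_f = 0.8256×2.71 + 0.1744×1.09
       = 2.237 + 0.190 = 2.427 g/cm³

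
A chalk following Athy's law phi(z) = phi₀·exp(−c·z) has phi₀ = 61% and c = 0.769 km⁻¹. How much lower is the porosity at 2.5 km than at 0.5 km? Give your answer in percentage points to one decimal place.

phi(0.5) = 0.61·e^(−0.769×0.5) = 0.4153
phi(2.5) = 0.61·e^(−0.769×2.5) = 0.0892
Δphi = 0.4153 − 0.0892 = 0.3261

32.6 percentage points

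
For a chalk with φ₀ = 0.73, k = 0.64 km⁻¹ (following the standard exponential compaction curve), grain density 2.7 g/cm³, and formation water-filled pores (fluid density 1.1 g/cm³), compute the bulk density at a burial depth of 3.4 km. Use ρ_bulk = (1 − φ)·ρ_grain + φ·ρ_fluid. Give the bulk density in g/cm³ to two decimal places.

2.57 g/cm³

Porosity at depth: φ = 0.73·exp(−0.64×3.4) = 0.73×0.1135 = 0.0829
Bulk density: ρ_b = (1−φ)ρ_g + φ·ρ_f = 0.9171×2.7 + 0.0829×1.1
       = 2.476 + 0.091 = 2.567 g/cm³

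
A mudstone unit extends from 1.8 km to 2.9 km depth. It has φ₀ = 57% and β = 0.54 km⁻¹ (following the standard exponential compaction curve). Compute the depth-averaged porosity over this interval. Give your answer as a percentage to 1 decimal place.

16.3%

⟨φ⟩ = (1/(d₂−d₁)) ∫ φ₀ e^(−βd) dd = φ₀·(e^(−β·d₁) − e^(−β·d₂)) / (β·(d₂−d₁))
e^(−0.54×1.8) = 0.3783; e^(−0.54×2.9) = 0.2089
⟨φ⟩ = 0.57 × (0.3783 − 0.2089) / (0.54 × 1.1) = 0.57 × 0.2853 = 0.1626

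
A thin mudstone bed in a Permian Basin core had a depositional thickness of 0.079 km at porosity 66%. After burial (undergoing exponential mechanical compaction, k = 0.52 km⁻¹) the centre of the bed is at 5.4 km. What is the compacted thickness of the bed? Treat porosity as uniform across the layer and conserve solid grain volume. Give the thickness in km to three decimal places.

Porosity at 5.4 km: φ = 0.66·exp(−0.52×5.4) = 0.0398
Solid-volume conservation: h(1−φ) = h₀(1−φ₀) ⇒ h = h₀·(1−φ₀)/(1−φ)
h = 0.079 × (1 − 0.66)/(1 − 0.0398) = 0.079 × 0.3541 = 0.0280 km

0.028 km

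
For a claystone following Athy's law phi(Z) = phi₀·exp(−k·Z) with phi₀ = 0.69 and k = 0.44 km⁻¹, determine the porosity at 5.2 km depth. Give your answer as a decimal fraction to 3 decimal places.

0.070

phi = phi₀·exp(−k·Z) = 0.69 × exp(−0.44 × 5.2) = 0.69 × exp(−2.288)
  = 0.69 × 0.1015 = 0.0700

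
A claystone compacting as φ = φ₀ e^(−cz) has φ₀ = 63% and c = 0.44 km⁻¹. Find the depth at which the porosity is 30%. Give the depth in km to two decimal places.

Invert Athy's law: z = ln(φ₀/φ) / c
z = ln(0.63/0.3) / 0.44 = ln(2.1) / 0.44 = 0.7419 / 0.44 = 1.686 km

1.69 km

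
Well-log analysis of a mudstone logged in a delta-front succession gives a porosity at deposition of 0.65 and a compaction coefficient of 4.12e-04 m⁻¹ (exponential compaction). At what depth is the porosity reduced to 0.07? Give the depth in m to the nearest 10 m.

Working in km (1 km = 1000 m; c in km⁻¹ = c in m⁻¹ × 1000):
Invert Athy's law: d = ln(phi₀/phi) / c
d = ln(0.65/0.07) / 0.412 = ln(9.286) / 0.412 = 2.2285 / 0.412 = 5.409 km

5410 m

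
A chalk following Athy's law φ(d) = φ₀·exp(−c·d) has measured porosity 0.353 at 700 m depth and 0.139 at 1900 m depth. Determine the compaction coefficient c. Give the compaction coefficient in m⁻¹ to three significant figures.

Working in km (1 km = 1000 m; c in km⁻¹ = c in m⁻¹ × 1000):
Athy: φ(d) = φ₀ e^(−cd) ⇒ φ₁/φ₂ = e^{c(d₂−d₁)} ⇒ c = ln(φ₁/φ₂)/(d₂−d₁)
c = ln(0.353/0.139) / (1.9 − 0.7) = ln(2.54) / 1.2 = 0.9320 / 1.2 = 0.7767 km⁻¹

0.000777 m⁻¹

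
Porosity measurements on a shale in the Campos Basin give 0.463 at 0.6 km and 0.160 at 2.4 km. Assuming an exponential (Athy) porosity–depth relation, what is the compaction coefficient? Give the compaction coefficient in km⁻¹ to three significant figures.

0.590 km⁻¹

Athy: n(d) = n₀ e^(−βd) ⇒ n₁/n₂ = e^{β(d₂−d₁)} ⇒ β = ln(n₁/n₂)/(d₂−d₁)
β = ln(0.463/0.16) / (2.4 − 0.6) = ln(2.894) / 1.8 = 1.0626 / 1.8 = 0.5903 km⁻¹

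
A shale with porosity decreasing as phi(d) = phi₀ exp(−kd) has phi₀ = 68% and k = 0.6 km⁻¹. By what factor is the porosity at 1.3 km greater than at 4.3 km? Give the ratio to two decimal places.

6.05

phi(d₁)/phi(d₂) = e^(−k·d₁)/e^(−k·d₂) = e^{k(d₂−d₁)}
= exp(0.6 × 3) = exp(1.8) = 6.0496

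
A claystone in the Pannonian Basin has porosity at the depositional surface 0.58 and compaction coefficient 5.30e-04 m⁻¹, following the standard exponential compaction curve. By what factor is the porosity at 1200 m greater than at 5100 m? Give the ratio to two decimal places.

7.90

Working in km (1 km = 1000 m; k in km⁻¹ = k in m⁻¹ × 1000):
phi(z₁)/phi(z₂) = e^(−k·z₁)/e^(−k·z₂) = e^{k(z₂−z₁)}
= exp(0.53 × 3.9) = exp(2.067) = 7.9011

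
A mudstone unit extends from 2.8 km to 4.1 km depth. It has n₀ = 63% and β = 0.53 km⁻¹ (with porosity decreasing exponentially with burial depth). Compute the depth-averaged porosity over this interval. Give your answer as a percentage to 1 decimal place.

⟨n⟩ = (1/(d₂−d₁)) ∫ n₀ e^(−βd) dd = n₀·(e^(−β·d₁) − e^(−β·d₂)) / (β·(d₂−d₁))
e^(−0.53×2.8) = 0.2267; e^(−0.53×4.1) = 0.1138
⟨n⟩ = 0.63 × (0.2267 − 0.1138) / (0.53 × 1.3) = 0.63 × 0.1639 = 0.1032

10.3%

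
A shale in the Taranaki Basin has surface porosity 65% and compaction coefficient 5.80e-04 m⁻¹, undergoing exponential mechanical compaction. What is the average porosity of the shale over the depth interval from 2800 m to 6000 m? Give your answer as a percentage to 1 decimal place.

Working in km (1 km = 1000 m; c in km⁻¹ = c in m⁻¹ × 1000):
⟨phi⟩ = (1/(z₂−z₁)) ∫ phi₀ e^(−cz) dz = phi₀·(e^(−c·z₁) − e^(−c·z₂)) / (c·(z₂−z₁))
e^(−0.58×2.8) = 0.1971; e^(−0.58×6) = 0.0308
⟨phi⟩ = 0.65 × (0.1971 − 0.0308) / (0.58 × 3.2) = 0.65 × 0.0896 = 0.0582

5.8%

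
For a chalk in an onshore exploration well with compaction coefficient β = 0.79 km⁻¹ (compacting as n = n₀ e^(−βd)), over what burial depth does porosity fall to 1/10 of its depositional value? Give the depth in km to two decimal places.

n/n₀ = 1/10 ⇒ exp(−β·d) = 1/10 ⇒ d = ln(10) / β
d = 2.3026 / 0.79 = 2.915 km

2.91 km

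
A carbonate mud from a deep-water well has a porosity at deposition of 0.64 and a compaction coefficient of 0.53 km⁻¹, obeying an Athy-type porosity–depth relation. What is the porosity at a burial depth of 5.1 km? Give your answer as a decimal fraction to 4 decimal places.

phi = phi₀·exp(−c·Z) = 0.64 × exp(−0.53 × 5.1) = 0.64 × exp(−2.703)
  = 0.64 × 0.0670 = 0.0429

0.0429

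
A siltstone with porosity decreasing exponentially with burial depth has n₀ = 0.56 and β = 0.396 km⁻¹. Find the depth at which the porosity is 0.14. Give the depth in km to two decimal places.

Invert Athy's law: Z = ln(n₀/n) / β
Z = ln(0.56/0.14) / 0.396 = ln(4) / 0.396 = 1.3863 / 0.396 = 3.501 km

3.50 km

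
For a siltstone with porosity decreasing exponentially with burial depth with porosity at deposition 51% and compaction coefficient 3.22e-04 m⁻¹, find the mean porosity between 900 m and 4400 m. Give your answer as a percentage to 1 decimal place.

22.9%

Working in km (1 km = 1000 m; β in km⁻¹ = β in m⁻¹ × 1000):
⟨n⟩ = (1/(Z₂−Z₁)) ∫ n₀ e^(−βZ) dZ = n₀·(e^(−β·Z₁) − e^(−β·Z₂)) / (β·(Z₂−Z₁))
e^(−0.322×0.9) = 0.7484; e^(−0.322×4.4) = 0.2425
⟨n⟩ = 0.51 × (0.7484 − 0.2425) / (0.322 × 3.5) = 0.51 × 0.4489 = 0.2289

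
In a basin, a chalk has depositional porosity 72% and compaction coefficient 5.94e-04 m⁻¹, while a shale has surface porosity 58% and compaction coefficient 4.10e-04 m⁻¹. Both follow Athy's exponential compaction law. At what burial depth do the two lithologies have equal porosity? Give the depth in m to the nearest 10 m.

Working in km (1 km = 1000 m; β in km⁻¹ = β in m⁻¹ × 1000):
Set φ₀ₐ e^(−βₐZ) = φ₀ᵦ e^(−βᵦZ) ⇒ ln(φ₀ₐ/φ₀ᵦ) = (βₐ − βᵦ)·Z
Z = ln(0.72/0.58) / (0.594 − 0.41) = 0.2162 / 0.184 = 1.175 km

1180 m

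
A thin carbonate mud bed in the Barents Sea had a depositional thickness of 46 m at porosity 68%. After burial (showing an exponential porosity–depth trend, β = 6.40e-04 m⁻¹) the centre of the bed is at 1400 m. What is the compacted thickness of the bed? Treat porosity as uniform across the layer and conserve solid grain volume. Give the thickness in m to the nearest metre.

Working in km (1 km = 1000 m; β in km⁻¹ = β in m⁻¹ × 1000):
Porosity at 1.4 km: φ = 0.68·exp(−0.64×1.4) = 0.2776
Solid-volume conservation: h(1−φ) = h₀(1−φ₀) ⇒ h = h₀·(1−φ₀)/(1−φ)
h = 0.046 × (1 − 0.68)/(1 − 0.2776) = 0.046 × 0.4430 = 0.0204 km

20 m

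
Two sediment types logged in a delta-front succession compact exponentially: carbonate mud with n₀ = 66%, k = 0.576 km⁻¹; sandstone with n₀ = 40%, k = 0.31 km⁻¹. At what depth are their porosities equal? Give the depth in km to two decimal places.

1.88 km

Set n₀ₐ e^(−kₐZ) = n₀ᵦ e^(−kᵦZ) ⇒ ln(n₀ₐ/n₀ᵦ) = (kₐ − kᵦ)·Z
Z = ln(0.66/0.4) / (0.576 − 0.31) = 0.5008 / 0.266 = 1.883 km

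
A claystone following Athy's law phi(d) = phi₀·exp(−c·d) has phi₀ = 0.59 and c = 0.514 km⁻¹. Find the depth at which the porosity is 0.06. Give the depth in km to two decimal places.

4.45 km

Invert Athy's law: d = ln(phi₀/phi) / c
d = ln(0.59/0.06) / 0.514 = ln(9.833) / 0.514 = 2.2858 / 0.514 = 4.447 km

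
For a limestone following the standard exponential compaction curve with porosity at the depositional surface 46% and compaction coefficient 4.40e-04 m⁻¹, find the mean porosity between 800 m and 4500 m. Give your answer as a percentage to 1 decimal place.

16.0%

Working in km (1 km = 1000 m; β in km⁻¹ = β in m⁻¹ × 1000):
⟨n⟩ = (1/(z₂−z₁)) ∫ n₀ e^(−βz) dz = n₀·(e^(−β·z₁) − e^(−β·z₂)) / (β·(z₂−z₁))
e^(−0.44×0.8) = 0.7033; e^(−0.44×4.5) = 0.1381
⟨n⟩ = 0.46 × (0.7033 − 0.1381) / (0.44 × 3.7) = 0.46 × 0.3472 = 0.1597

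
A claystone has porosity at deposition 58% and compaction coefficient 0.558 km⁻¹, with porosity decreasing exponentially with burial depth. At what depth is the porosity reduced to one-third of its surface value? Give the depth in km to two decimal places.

φ/φ₀ = 1/3 ⇒ exp(−k·Z) = 1/3 ⇒ Z = ln(3) / k
Z = 1.0986 / 0.558 = 1.969 km

1.97 km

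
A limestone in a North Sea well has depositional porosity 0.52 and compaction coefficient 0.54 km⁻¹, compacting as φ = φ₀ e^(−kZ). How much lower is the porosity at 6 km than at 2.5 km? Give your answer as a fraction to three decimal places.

φ(2.5) = 0.52·e^(−0.54×2.5) = 0.1348
φ(6) = 0.52·e^(−0.54×6) = 0.0204
Δφ = 0.1348 − 0.0204 = 0.1144

0.114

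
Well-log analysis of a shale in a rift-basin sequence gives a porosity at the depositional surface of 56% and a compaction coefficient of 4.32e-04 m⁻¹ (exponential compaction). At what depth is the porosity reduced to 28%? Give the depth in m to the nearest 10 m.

Working in km (1 km = 1000 m; k in km⁻¹ = k in m⁻¹ × 1000):
Invert Athy's law: d = ln(n₀/n) / k
d = ln(0.56/0.28) / 0.432 = ln(2) / 0.432 = 0.6931 / 0.432 = 1.605 km

1600 m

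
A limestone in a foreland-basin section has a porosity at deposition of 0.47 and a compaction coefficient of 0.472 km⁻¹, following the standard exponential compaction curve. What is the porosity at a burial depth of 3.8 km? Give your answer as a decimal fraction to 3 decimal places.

0.078

phi = phi₀·exp(−k·Z) = 0.47 × exp(−0.472 × 3.8) = 0.47 × exp(−1.794)
  = 0.47 × 0.1664 = 0.0782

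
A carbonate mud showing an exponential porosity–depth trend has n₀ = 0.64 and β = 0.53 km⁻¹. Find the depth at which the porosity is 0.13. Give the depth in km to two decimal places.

3.01 km

Invert Athy's law: Z = ln(n₀/n) / β
Z = ln(0.64/0.13) / 0.53 = ln(4.923) / 0.53 = 1.5939 / 0.53 = 3.007 km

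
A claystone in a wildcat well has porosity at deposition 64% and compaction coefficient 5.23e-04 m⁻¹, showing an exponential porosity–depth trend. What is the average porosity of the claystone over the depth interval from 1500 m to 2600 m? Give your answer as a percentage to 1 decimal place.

Working in km (1 km = 1000 m; β in km⁻¹ = β in m⁻¹ × 1000):
⟨n⟩ = (1/(d₂−d₁)) ∫ n₀ e^(−βd) dd = n₀·(e^(−β·d₁) − e^(−β·d₂)) / (β·(d₂−d₁))
e^(−0.523×1.5) = 0.4563; e^(−0.523×2.6) = 0.2567
⟨n⟩ = 0.64 × (0.4563 − 0.2567) / (0.523 × 1.1) = 0.64 × 0.3470 = 0.2221

22.2%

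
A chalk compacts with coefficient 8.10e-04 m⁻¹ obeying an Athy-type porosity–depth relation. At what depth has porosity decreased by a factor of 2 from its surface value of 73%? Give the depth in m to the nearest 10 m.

Working in km (1 km = 1000 m; c in km⁻¹ = c in m⁻¹ × 1000):
φ/φ₀ = 1/2 ⇒ exp(−c·z) = 1/2 ⇒ z = ln(2) / c
z = 0.6931 / 0.81 = 0.856 km

860 m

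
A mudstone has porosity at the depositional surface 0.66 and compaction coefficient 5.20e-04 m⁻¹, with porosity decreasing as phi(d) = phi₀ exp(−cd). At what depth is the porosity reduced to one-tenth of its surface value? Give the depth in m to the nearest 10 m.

4430 m

Working in km (1 km = 1000 m; c in km⁻¹ = c in m⁻¹ × 1000):
phi/phi₀ = 1/10 ⇒ exp(−c·d) = 1/10 ⇒ d = ln(10) / c
d = 2.3026 / 0.52 = 4.428 km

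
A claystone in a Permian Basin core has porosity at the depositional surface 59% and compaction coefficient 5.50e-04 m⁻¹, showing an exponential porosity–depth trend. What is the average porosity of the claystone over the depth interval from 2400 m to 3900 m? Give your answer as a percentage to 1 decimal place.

10.7%

Working in km (1 km = 1000 m; k in km⁻¹ = k in m⁻¹ × 1000):
⟨n⟩ = (1/(z₂−z₁)) ∫ n₀ e^(−kz) dz = n₀·(e^(−k·z₁) − e^(−k·z₂)) / (k·(z₂−z₁))
e^(−0.55×2.4) = 0.2671; e^(−0.55×3.9) = 0.1171
⟨n⟩ = 0.59 × (0.2671 − 0.1171) / (0.55 × 1.5) = 0.59 × 0.1819 = 0.1073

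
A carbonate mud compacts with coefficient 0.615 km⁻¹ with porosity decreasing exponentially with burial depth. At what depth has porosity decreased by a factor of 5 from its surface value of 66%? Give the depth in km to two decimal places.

2.62 km

n/n₀ = 1/5 ⇒ exp(−k·z) = 1/5 ⇒ z = ln(5) / k
z = 1.6094 / 0.615 = 2.617 km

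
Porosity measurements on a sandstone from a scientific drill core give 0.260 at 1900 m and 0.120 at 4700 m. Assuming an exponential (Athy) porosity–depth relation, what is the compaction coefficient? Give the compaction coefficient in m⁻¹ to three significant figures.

Working in km (1 km = 1000 m; c in km⁻¹ = c in m⁻¹ × 1000):
Athy: phi(d) = phi₀ e^(−cd) ⇒ phi₁/phi₂ = e^{c(d₂−d₁)} ⇒ c = ln(phi₁/phi₂)/(d₂−d₁)
c = ln(0.26/0.12) / (4.7 − 1.9) = ln(2.167) / 2.8 = 0.7732 / 2.8 = 0.2761 km⁻¹

0.000276 m⁻¹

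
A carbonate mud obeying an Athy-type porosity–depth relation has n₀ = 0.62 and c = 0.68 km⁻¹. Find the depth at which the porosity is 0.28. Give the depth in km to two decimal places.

Invert Athy's law: Z = ln(n₀/n) / c
Z = ln(0.62/0.28) / 0.68 = ln(2.214) / 0.68 = 0.7949 / 0.68 = 1.169 km

1.17 km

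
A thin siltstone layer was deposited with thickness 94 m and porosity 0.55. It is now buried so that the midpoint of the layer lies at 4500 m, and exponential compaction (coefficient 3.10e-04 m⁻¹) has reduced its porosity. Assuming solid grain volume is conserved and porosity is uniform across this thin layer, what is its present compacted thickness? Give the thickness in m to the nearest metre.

49 m

Working in km (1 km = 1000 m; k in km⁻¹ = k in m⁻¹ × 1000):
Porosity at 4.5 km: phi = 0.55·exp(−0.31×4.5) = 0.1363
Solid-volume conservation: h(1−phi) = h₀(1−phi₀) ⇒ h = h₀·(1−phi₀)/(1−phi)
h = 0.094 × (1 − 0.55)/(1 − 0.1363) = 0.094 × 0.5210 = 0.0490 km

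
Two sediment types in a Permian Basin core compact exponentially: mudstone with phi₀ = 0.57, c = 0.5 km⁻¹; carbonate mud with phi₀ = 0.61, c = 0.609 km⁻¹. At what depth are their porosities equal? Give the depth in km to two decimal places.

0.62 km

Set phi₀ₐ e^(−cₐZ) = phi₀ᵦ e^(−cᵦZ) ⇒ ln(phi₀ₐ/phi₀ᵦ) = (cₐ − cᵦ)·Z
Z = ln(0.57/0.61) / (0.5 − 0.609) = -0.0678 / -0.109 = 0.622 km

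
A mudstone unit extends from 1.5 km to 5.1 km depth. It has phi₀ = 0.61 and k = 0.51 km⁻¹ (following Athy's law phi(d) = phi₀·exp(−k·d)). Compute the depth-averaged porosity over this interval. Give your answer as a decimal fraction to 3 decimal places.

⟨phi⟩ = (1/(d₂−d₁)) ∫ phi₀ e^(−kd) dd = phi₀·(e^(−k·d₁) − e^(−k·d₂)) / (k·(d₂−d₁))
e^(−0.51×1.5) = 0.4653; e^(−0.51×5.1) = 0.0742
⟨phi⟩ = 0.61 × (0.4653 − 0.0742) / (0.51 × 3.6) = 0.61 × 0.2130 = 0.1300

0.130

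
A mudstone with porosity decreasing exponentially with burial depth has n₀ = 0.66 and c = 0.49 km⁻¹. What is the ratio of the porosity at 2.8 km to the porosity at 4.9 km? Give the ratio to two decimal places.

2.80

n(d₁)/n(d₂) = e^(−c·d₁)/e^(−c·d₂) = e^{c(d₂−d₁)}
= exp(0.49 × 2.1) = exp(1.029) = 2.7983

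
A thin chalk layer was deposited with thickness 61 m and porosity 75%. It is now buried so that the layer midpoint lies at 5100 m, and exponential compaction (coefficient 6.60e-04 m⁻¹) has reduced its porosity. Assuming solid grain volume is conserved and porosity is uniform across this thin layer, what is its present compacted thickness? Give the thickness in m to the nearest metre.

16 m

Working in km (1 km = 1000 m; c in km⁻¹ = c in m⁻¹ × 1000):
Porosity at 5.1 km: phi = 0.75·exp(−0.66×5.1) = 0.0259
Solid-volume conservation: h(1−phi) = h₀(1−phi₀) ⇒ h = h₀·(1−phi₀)/(1−phi)
h = 0.061 × (1 − 0.75)/(1 − 0.0259) = 0.061 × 0.2566 = 0.0157 km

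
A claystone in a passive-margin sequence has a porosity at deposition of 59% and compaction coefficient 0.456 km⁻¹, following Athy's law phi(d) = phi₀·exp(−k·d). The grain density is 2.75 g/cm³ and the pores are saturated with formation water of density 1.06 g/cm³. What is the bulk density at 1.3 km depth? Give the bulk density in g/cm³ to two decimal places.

2.20 g/cm³

Porosity at depth: phi = 0.59·exp(−0.456×1.3) = 0.59×0.5528 = 0.3261
Bulk density: ρ_b = (1−phi)ρ_g + phi·ρ_f = 0.6739×2.75 + 0.3261×1.06
       = 1.853 + 0.346 = 2.199 g/cm³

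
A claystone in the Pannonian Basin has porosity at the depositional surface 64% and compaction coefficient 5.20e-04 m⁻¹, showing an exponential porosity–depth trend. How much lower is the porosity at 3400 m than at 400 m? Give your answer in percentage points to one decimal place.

Working in km (1 km = 1000 m; β in km⁻¹ = β in m⁻¹ × 1000):
φ(0.4) = 0.64·e^(−0.52×0.4) = 0.5198
φ(3.4) = 0.64·e^(−0.52×3.4) = 0.1092
Δφ = 0.5198 − 0.1092 = 0.4106

41.1 percentage points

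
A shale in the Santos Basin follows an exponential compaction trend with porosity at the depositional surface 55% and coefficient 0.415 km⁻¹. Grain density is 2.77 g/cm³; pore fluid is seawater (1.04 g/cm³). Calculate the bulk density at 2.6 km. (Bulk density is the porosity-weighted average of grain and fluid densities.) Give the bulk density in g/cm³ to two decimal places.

2.45 g/cm³

Porosity at depth: n = 0.55·exp(−0.415×2.6) = 0.55×0.3399 = 0.1870
Bulk density: ρ_b = (1−n)ρ_g + n·ρ_f = 0.8130×2.77 + 0.1870×1.04
       = 2.252 + 0.194 = 2.447 g/cm³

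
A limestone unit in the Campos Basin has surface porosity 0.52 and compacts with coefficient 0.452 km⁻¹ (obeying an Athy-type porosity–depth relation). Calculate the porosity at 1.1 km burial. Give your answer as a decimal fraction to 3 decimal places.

0.316

φ = φ₀·exp(−k·z) = 0.52 × exp(−0.452 × 1.1) = 0.52 × exp(−0.4972)
  = 0.52 × 0.6082 = 0.3163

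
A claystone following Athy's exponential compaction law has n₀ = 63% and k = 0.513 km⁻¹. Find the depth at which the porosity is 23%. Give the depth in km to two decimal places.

1.96 km

Invert Athy's law: z = ln(n₀/n) / k
z = ln(0.63/0.23) / 0.513 = ln(2.739) / 0.513 = 1.0076 / 0.513 = 1.964 km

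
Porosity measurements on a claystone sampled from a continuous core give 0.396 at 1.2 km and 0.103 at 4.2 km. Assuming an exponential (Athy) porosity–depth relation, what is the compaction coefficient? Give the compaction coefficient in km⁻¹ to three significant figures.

Athy: phi(d) = phi₀ e^(−cd) ⇒ phi₁/phi₂ = e^{c(d₂−d₁)} ⇒ c = ln(phi₁/phi₂)/(d₂−d₁)
c = ln(0.396/0.103) / (4.2 − 1.2) = ln(3.845) / 3 = 1.3467 / 3 = 0.4489 km⁻¹

0.449 km⁻¹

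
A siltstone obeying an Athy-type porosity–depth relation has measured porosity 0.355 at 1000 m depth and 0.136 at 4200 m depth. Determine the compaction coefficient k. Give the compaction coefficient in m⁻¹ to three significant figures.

Working in km (1 km = 1000 m; k in km⁻¹ = k in m⁻¹ × 1000):
Athy: φ(z) = φ₀ e^(−kz) ⇒ φ₁/φ₂ = e^{k(z₂−z₁)} ⇒ k = ln(φ₁/φ₂)/(z₂−z₁)
k = ln(0.355/0.136) / (4.2 − 1) = ln(2.61) / 3.2 = 0.9595 / 3.2 = 0.2998 km⁻¹

0.000300 m⁻¹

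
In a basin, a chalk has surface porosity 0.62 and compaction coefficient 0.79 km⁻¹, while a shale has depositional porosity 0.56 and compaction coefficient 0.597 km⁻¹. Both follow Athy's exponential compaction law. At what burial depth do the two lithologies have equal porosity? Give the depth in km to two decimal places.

Set φ₀ₐ e^(−kₐz) = φ₀ᵦ e^(−kᵦz) ⇒ ln(φ₀ₐ/φ₀ᵦ) = (kₐ − kᵦ)·z
z = ln(0.62/0.56) / (0.79 − 0.597) = 0.1018 / 0.193 = 0.527 km

0.53 km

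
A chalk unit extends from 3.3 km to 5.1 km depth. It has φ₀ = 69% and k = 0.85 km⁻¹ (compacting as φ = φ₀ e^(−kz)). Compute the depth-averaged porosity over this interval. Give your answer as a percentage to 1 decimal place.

⟨φ⟩ = (1/(z₂−z₁)) ∫ φ₀ e^(−kz) dz = φ₀·(e^(−k·z₁) − e^(−k·z₂)) / (k·(z₂−z₁))
e^(−0.85×3.3) = 0.0605; e^(−0.85×5.1) = 0.0131
⟨φ⟩ = 0.69 × (0.0605 − 0.0131) / (0.85 × 1.8) = 0.69 × 0.0310 = 0.0214

2.1%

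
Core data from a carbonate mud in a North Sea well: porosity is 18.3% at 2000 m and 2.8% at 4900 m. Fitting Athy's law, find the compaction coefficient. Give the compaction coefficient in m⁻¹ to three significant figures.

Working in km (1 km = 1000 m; k in km⁻¹ = k in m⁻¹ × 1000):
Athy: φ(z) = φ₀ e^(−kz) ⇒ φ₁/φ₂ = e^{k(z₂−z₁)} ⇒ k = ln(φ₁/φ₂)/(z₂−z₁)
k = ln(0.183/0.028) / (4.9 − 2) = ln(6.536) / 2.9 = 1.8773 / 2.9 = 0.6473 km⁻¹

0.000647 m⁻¹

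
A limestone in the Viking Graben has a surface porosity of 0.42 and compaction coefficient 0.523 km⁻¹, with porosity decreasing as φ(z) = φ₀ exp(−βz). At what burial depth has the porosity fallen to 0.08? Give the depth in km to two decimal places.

3.17 km

Invert Athy's law: z = ln(φ₀/φ) / β
z = ln(0.42/0.08) / 0.523 = ln(5.25) / 0.523 = 1.6582 / 0.523 = 3.171 km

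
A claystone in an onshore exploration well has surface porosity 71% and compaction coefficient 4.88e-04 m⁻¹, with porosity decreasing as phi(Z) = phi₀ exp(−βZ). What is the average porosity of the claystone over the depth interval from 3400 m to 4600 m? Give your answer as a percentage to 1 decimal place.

10.2%

Working in km (1 km = 1000 m; β in km⁻¹ = β in m⁻¹ × 1000):
⟨phi⟩ = (1/(Z₂−Z₁)) ∫ phi₀ e^(−βZ) dZ = phi₀·(e^(−β·Z₁) − e^(−β·Z₂)) / (β·(Z₂−Z₁))
e^(−0.488×3.4) = 0.1903; e^(−0.488×4.6) = 0.1059
⟨phi⟩ = 0.71 × (0.1903 − 0.1059) / (0.488 × 1.2) = 0.71 × 0.1440 = 0.1023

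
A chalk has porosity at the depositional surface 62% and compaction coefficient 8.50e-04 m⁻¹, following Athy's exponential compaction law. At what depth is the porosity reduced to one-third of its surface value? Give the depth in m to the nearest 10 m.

Working in km (1 km = 1000 m; c in km⁻¹ = c in m⁻¹ × 1000):
n/n₀ = 1/3 ⇒ exp(−c·Z) = 1/3 ⇒ Z = ln(3) / c
Z = 1.0986 / 0.85 = 1.292 km

1290 m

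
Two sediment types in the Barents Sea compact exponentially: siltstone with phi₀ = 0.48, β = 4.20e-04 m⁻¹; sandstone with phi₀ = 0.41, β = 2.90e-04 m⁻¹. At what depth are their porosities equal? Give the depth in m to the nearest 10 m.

1210 m

Working in km (1 km = 1000 m; β in km⁻¹ = β in m⁻¹ × 1000):
Set phi₀ₐ e^(−βₐz) = phi₀ᵦ e^(−βᵦz) ⇒ ln(phi₀ₐ/phi₀ᵦ) = (βₐ − βᵦ)·z
z = ln(0.48/0.41) / (0.42 − 0.29) = 0.1576 / 0.13 = 1.213 km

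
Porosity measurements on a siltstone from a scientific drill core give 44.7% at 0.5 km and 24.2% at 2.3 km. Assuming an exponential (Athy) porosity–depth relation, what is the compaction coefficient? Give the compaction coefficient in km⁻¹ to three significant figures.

Athy: φ(d) = φ₀ e^(−kd) ⇒ φ₁/φ₂ = e^{k(d₂−d₁)} ⇒ k = ln(φ₁/φ₂)/(d₂−d₁)
k = ln(0.447/0.242) / (2.3 − 0.5) = ln(1.847) / 1.8 = 0.6136 / 1.8 = 0.3409 km⁻¹

0.341 km⁻¹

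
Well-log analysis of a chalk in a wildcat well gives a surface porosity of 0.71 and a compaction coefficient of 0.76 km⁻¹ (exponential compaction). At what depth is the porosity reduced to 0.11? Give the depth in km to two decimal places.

2.45 km

Invert Athy's law: Z = ln(n₀/n) / k
Z = ln(0.71/0.11) / 0.76 = ln(6.455) / 0.76 = 1.8648 / 0.76 = 2.454 km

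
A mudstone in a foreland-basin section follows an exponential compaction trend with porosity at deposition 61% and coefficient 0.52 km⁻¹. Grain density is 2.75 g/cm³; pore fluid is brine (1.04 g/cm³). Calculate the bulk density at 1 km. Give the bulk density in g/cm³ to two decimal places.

2.13 g/cm³

Porosity at depth: φ = 0.61·exp(−0.52×1) = 0.61×0.5945 = 0.3627
Bulk density: ρ_b = (1−φ)ρ_g + φ·ρ_f = 0.6373×2.75 + 0.3627×1.04
       = 1.753 + 0.377 = 2.130 g/cm³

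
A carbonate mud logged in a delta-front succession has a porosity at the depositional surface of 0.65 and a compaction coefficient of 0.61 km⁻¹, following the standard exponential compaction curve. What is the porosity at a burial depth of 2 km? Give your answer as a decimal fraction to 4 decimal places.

0.1919

φ = φ₀·exp(−k·d) = 0.65 × exp(−0.61 × 2) = 0.65 × exp(−1.22)
  = 0.65 × 0.2952 = 0.1919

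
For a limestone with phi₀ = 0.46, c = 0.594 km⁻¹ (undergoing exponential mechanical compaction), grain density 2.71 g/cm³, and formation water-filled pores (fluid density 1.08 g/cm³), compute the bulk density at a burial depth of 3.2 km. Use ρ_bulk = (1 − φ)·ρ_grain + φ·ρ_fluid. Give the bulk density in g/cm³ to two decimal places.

Porosity at depth: phi = 0.46·exp(−0.594×3.2) = 0.46×0.1494 = 0.0687
Bulk density: ρ_b = (1−phi)ρ_g + phi·ρ_f = 0.9313×2.71 + 0.0687×1.08
       = 2.524 + 0.074 = 2.598 g/cm³

2.60 g/cm³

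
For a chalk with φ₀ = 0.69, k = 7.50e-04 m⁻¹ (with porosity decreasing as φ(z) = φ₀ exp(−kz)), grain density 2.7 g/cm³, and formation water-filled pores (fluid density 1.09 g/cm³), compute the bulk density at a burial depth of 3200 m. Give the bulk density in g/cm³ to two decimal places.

2.60 g/cm³

Working in km (1 km = 1000 m; k in km⁻¹ = k in m⁻¹ × 1000):
Porosity at depth: φ = 0.69·exp(−0.75×3.2) = 0.69×0.0907 = 0.0626
Bulk density: ρ_b = (1−φ)ρ_g + φ·ρ_f = 0.9374×2.7 + 0.0626×1.09
       = 2.531 + 0.068 = 2.599 g/cm³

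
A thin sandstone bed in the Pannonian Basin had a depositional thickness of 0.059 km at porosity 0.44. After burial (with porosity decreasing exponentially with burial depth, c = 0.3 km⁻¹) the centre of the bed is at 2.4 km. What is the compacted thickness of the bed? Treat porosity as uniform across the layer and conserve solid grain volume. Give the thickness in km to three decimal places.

Porosity at 2.4 km: φ = 0.44·exp(−0.3×2.4) = 0.2142
Solid-volume conservation: h(1−φ) = h₀(1−φ₀) ⇒ h = h₀·(1−φ₀)/(1−φ)
h = 0.059 × (1 − 0.44)/(1 − 0.2142) = 0.059 × 0.7126 = 0.0420 km

0.042 km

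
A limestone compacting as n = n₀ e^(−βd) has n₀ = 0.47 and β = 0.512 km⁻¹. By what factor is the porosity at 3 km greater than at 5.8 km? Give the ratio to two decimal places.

4.19

n(d₁)/n(d₂) = e^(−β·d₁)/e^(−β·d₂) = e^{β(d₂−d₁)}
= exp(0.512 × 2.8) = exp(1.434) = 4.1938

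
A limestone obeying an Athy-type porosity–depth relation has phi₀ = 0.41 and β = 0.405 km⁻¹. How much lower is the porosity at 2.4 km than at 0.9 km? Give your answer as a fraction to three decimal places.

phi(0.9) = 0.41·e^(−0.405×0.9) = 0.2848
phi(2.4) = 0.41·e^(−0.405×2.4) = 0.1551
Δphi = 0.2848 − 0.1551 = 0.1296

0.130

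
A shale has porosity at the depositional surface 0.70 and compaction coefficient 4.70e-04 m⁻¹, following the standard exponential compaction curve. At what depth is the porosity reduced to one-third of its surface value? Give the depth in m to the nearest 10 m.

Working in km (1 km = 1000 m; β in km⁻¹ = β in m⁻¹ × 1000):
n/n₀ = 1/3 ⇒ exp(−β·Z) = 1/3 ⇒ Z = ln(3) / β
Z = 1.0986 / 0.47 = 2.337 km

2340 m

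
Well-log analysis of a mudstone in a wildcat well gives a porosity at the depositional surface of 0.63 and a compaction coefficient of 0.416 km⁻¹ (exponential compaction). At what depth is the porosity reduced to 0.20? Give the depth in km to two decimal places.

Invert Athy's law: z = ln(φ₀/φ) / c
z = ln(0.63/0.2) / 0.416 = ln(3.15) / 0.416 = 1.1474 / 0.416 = 2.758 km

2.76 km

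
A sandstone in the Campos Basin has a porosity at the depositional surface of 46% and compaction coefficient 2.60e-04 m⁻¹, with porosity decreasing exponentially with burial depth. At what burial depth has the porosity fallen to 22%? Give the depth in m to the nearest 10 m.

Working in km (1 km = 1000 m; k in km⁻¹ = k in m⁻¹ × 1000):
Invert Athy's law: d = ln(n₀/n) / k
d = ln(0.46/0.22) / 0.26 = ln(2.091) / 0.26 = 0.7376 / 0.26 = 2.837 km

2840 m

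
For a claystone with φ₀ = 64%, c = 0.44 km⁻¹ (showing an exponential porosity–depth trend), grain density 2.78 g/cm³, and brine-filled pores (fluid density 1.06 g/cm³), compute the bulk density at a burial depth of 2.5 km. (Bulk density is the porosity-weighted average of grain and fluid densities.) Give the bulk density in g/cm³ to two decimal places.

Porosity at depth: φ = 0.64·exp(−0.44×2.5) = 0.64×0.3329 = 0.2130
Bulk density: ρ_b = (1−φ)ρ_g + φ·ρ_f = 0.7870×2.78 + 0.2130×1.06
       = 2.188 + 0.226 = 2.414 g/cm³

2.41 g/cm³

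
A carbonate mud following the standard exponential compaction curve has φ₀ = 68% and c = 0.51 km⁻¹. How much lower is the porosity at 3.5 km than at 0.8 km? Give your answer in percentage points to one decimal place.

33.8 percentage points

φ(0.8) = 0.68·e^(−0.51×0.8) = 0.4522
φ(3.5) = 0.68·e^(−0.51×3.5) = 0.1141
Δφ = 0.4522 − 0.1141 = 0.3381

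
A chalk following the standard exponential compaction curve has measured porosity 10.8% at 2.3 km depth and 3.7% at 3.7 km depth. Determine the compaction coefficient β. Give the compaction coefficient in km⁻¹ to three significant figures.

0.765 km⁻¹

Athy: phi(d) = phi₀ e^(−βd) ⇒ phi₁/phi₂ = e^{β(d₂−d₁)} ⇒ β = ln(phi₁/phi₂)/(d₂−d₁)
β = ln(0.108/0.037) / (3.7 − 2.3) = ln(2.919) / 1.4 = 1.0712 / 1.4 = 0.7652 km⁻¹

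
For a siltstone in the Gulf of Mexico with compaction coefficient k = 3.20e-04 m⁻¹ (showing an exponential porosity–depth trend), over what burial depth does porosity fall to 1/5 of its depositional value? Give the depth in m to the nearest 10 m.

Working in km (1 km = 1000 m; k in km⁻¹ = k in m⁻¹ × 1000):
n/n₀ = 1/5 ⇒ exp(−k·d) = 1/5 ⇒ d = ln(5) / k
d = 1.6094 / 0.32 = 5.029 km

5030 m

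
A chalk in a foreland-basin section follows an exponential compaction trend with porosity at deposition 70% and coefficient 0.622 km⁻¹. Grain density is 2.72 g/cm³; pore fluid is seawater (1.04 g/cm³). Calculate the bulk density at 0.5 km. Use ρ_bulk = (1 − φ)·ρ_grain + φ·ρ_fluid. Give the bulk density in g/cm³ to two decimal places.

1.86 g/cm³

Porosity at depth: φ = 0.7·exp(−0.622×0.5) = 0.7×0.7327 = 0.5129
Bulk density: ρ_b = (1−φ)ρ_g + φ·ρ_f = 0.4871×2.72 + 0.5129×1.04
       = 1.325 + 0.533 = 1.858 g/cm³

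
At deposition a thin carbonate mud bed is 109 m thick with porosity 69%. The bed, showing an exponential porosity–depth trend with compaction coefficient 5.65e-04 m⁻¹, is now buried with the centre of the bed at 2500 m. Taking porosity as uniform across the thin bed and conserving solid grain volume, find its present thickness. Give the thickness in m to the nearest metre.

41 m

Working in km (1 km = 1000 m; k in km⁻¹ = k in m⁻¹ × 1000):
Porosity at 2.5 km: φ = 0.69·exp(−0.565×2.5) = 0.1680
Solid-volume conservation: h(1−φ) = h₀(1−φ₀) ⇒ h = h₀·(1−φ₀)/(1−φ)
h = 0.109 × (1 − 0.69)/(1 − 0.1680) = 0.109 × 0.3726 = 0.0406 km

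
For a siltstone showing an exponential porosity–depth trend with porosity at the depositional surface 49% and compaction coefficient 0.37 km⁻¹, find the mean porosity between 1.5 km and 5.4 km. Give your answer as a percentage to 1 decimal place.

14.9%

⟨φ⟩ = (1/(z₂−z₁)) ∫ φ₀ e^(−kz) dz = φ₀·(e^(−k·z₁) − e^(−k·z₂)) / (k·(z₂−z₁))
e^(−0.37×1.5) = 0.5741; e^(−0.37×5.4) = 0.1356
⟨φ⟩ = 0.49 × (0.5741 − 0.1356) / (0.37 × 3.9) = 0.49 × 0.3039 = 0.1489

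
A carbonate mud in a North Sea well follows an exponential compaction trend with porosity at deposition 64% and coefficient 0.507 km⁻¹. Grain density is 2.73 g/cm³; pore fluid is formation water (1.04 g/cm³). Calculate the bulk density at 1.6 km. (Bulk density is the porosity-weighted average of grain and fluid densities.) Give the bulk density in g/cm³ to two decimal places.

2.25 g/cm³

Porosity at depth: phi = 0.64·exp(−0.507×1.6) = 0.64×0.4443 = 0.2844
Bulk density: ρ_b = (1−phi)ρ_g + phi·ρ_f = 0.7156×2.73 + 0.2844×1.04
       = 1.954 + 0.296 = 2.249 g/cm³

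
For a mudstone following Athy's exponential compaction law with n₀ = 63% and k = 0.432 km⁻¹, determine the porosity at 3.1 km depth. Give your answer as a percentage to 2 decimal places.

16.51%

n = n₀·exp(−k·d) = 0.63 × exp(−0.432 × 3.1) = 0.63 × exp(−1.339)
  = 0.63 × 0.2621 = 0.1651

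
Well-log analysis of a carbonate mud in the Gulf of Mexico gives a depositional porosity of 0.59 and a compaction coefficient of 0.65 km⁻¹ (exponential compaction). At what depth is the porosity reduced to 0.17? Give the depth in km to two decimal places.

Invert Athy's law: z = ln(n₀/n) / β
z = ln(0.59/0.17) / 0.65 = ln(3.471) / 0.65 = 1.2443 / 0.65 = 1.914 km

1.91 km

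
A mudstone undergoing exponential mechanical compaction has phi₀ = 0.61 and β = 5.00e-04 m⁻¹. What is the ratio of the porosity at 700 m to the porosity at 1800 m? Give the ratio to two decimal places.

1.73

Working in km (1 km = 1000 m; β in km⁻¹ = β in m⁻¹ × 1000):
phi(d₁)/phi(d₂) = e^(−β·d₁)/e^(−β·d₂) = e^{β(d₂−d₁)}
= exp(0.5 × 1.1) = exp(0.55) = 1.7333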